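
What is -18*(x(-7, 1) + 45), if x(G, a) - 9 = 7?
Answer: -1098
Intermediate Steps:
x(G, a) = 16 (x(G, a) = 9 + 7 = 16)
-18*(x(-7, 1) + 45) = -18*(16 + 45) = -18*61 = -1098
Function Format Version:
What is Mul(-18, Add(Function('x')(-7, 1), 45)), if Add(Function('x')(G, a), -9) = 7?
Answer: -1098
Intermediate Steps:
Function('x')(G, a) = 16 (Function('x')(G, a) = Add(9, 7) = 16)
Mul(-18, Add(Function('x')(-7, 1), 45)) = Mul(-18, Add(16, 45)) = Mul(-18, 61) = -1098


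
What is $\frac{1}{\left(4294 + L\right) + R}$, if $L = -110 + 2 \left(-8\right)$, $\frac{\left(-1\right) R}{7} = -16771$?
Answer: $\frac{1}{121565} \approx 8.2261 \cdot 10^{-6}$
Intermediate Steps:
$R = 117397$ ($R = \left(-7\right) \left(-16771\right) = 117397$)
$L = -126$ ($L = -110 - 16 = -126$)
$\frac{1}{\left(4294 + L\right) + R} = \frac{1}{\left(4294 - 126\right) + 117397} = \frac{1}{4168 + 117397} = \frac{1}{121565}$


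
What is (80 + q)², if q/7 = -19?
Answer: 2809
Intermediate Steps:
q = -133 (q = 7*(-19) = -133)
(80 + q)² = (80 - 133)² = (-53)² = 2809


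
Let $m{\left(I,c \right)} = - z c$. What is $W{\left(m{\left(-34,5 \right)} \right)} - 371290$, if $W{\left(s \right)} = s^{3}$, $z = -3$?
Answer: $-367915$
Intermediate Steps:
$m{\left(I,c \right)} = 3 c$ ($m{\left(I,c \right)} = \left(-1\right) \left(-3\right) c = 3 c$)
$W{\left(m{\left(-34,5 \right)} \right)} - 371290 = \left(3 \cdot 5\right)^{3} - 371290 = 15^{3} - 371290 = 3375 - 371290 = -367915$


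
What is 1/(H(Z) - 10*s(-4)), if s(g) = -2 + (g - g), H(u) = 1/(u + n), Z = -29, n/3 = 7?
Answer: 8/159 ≈ 0.050314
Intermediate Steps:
n = 21 (n = 3*7 = 21)
H(u) = 1/(21 + u) (H(u) = 1/(u + 21) = 1/(21 + u))
s(g) = -2 (s(g) = -2 + 0 = -2)
1/(H(Z) - 10*s(-4)) = 1/(1/(21 - 29) - 10*(-2)) = 1/(1/(-8) + 20) = 1/(-1/8 + 20) = 1/(159/8) = 8/159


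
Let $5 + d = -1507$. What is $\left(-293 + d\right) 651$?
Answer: $-1175055$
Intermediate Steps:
$d = -1512$ ($d = -5 - 1507 = -1512$)
$\left(-293 + d\right) 651 = \left(-293 - 1512\right) 651 = \left(-1805\right) 651 = -1175055$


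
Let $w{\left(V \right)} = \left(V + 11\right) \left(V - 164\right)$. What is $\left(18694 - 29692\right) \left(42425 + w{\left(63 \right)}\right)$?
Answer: $-384391098$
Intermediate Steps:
$w{\left(V \right)} = \left(-164 + V\right) \left(11 + V\right)$ ($w{\left(V \right)} = \left(11 + V\right) \left(-164 + V\right) = \left(-164 + V\right) \left(11 + V\right)$)
$\left(18694 - 29692\right) \left(42425 + w{\left(63 \right)}\right) = \left(18694 - 29692\right) \left(42425 - \left(11443 - 3969\right)\right) = - 10998 \left(42425 - 7474\right) = \left(-10998\right) 34951 = -384391098$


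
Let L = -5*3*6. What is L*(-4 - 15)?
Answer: 1710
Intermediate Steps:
L = -90 (L = -15*6 = -90)
L*(-4 - 15) = -90*(-4 - 15) = -90*(-19) = 1710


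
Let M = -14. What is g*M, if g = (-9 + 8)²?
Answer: -14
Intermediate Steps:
g = 1 (g = (-1)² = 1)
g*M = 1*(-14) = -14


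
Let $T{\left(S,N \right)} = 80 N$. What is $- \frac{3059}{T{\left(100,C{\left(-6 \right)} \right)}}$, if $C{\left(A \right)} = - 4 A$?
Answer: $- \frac{3059}{1920} \approx -1.5932$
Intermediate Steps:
$- \frac{3059}{T{\left(100,C{\left(-6 \right)} \right)}} = - \frac{3059}{80 \left(\left(-4\right) \left(-6\right)\right)} = - \frac{3059}{80 \cdot 24} = - \frac{3059}{1920}$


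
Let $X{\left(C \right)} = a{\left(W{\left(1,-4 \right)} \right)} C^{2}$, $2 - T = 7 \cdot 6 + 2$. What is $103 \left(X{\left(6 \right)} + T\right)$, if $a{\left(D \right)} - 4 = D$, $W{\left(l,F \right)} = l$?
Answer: $14214$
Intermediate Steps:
$T = -42$ ($T = 2 - \left(7 \cdot 6 + 2\right) = 2 - \left(42 + 2\right) = 2 - 44 = -42$)
$a{\left(D \right)} = 4 + D$
$X{\left(C \right)} = 5 C^{2}$ ($X{\left(C \right)} = \left(4 + 1\right) C^{2} = 5 C^{2}$)
$103 \left(X{\left(6 \right)} + T\right) = 103 \left(5 \cdot 6^{2} - 42\right) = 103 \left(5 \cdot 36 - 42\right) = 103 \left(180 - 42\right) = 103 \cdot 138 = 14214$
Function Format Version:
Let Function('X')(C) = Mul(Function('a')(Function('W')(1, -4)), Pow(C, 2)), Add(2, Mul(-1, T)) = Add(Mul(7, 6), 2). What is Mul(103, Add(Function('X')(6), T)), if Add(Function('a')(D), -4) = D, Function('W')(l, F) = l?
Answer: 14214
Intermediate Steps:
T = -42 (T = Add(2, Mul(-1, Add(Mul(7, 6), 2))) = Add(2, Mul(-1, Add(42, 2))) = Add(2, Mul(-1, 44)) = Add(2, -44) = -42)
Function('a')(D) = Add(4, D)
Function('X')(C) = Mul(5, Pow(C, 2)) (Function('X')(C) = Mul(Add(4, 1), Pow(C, 2)) = Mul(5, Pow(C, 2)))
Mul(103, Add(Function('X')(6), T)) = Mul(103, Add(Mul(5, Pow(6, 2)), -42)) = Mul(103, Add(Mul(5, 36), -42)) = Mul(103, Add(180, -42)) = Mul(103, 138) = 14214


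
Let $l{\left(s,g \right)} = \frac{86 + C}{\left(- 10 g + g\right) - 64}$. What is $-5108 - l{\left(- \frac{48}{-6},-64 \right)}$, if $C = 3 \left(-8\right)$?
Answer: $- \frac{1307679}{256} \approx -5108.1$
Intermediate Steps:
$C = -24$
$l{\left(s,g \right)} = \frac{62}{-64 - 9 g}$ ($l{\left(s,g \right)} = \frac{86 - 24}{\left(- 10 g + g\right) - 64} = \frac{62}{- 9 g - 64} = \frac{62}{-64 - 9 g}$)
$-5108 - l{\left(- \frac{48}{-6},-64 \right)} = -5108 - - \frac{62}{64 + 9 \left(-64\right)} = -5108 - - \frac{62}{64 - 576} = -5108 - - \frac{62}{-512} = -5108 - \left(-62\right) \left(- \frac{1}{512}\right) = -5108 - \frac{31}{256} = - \frac{1307679}{256}$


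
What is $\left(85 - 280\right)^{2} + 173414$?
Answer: $211439$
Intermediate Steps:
$\left(85 - 280\right)^{2} + 173414 = \left(-195\right)^{2} + 173414 = 38025 + 173414 = 211439$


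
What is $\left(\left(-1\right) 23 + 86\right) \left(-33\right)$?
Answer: $-2079$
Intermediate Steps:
$\left(\left(-1\right) 23 + 86\right) \left(-33\right) = \left(-23 + 86\right) \left(-33\right) = 63 \left(-33\right) = -2079$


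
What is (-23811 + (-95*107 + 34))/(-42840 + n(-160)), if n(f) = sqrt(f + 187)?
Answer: 53854640/67972799 + 11314*sqrt(3)/203918397 ≈ 0.79239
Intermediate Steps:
n(f) = sqrt(187 + f)
(-23811 + (-95*107 + 34))/(-42840 + n(-160)) = (-23811 + (-95*107 + 34))/(-42840 + sqrt(187 - 160)) = (-23811 + (-10165 + 34))/(-42840 + sqrt(27)) = (-23811 - 10131)/(-42840 + 3*sqrt(3)) = -33942/(-42840 + 3*sqrt(3))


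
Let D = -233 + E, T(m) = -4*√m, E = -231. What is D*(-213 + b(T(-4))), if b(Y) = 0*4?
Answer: 98832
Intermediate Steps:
D = -464 (D = -233 - 231 = -464)
b(Y) = 0
D*(-213 + b(T(-4))) = -464*(-213 + 0) = -464*(-213) = 98832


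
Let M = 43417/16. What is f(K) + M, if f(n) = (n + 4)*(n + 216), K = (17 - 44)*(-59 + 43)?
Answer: 4563865/16 ≈ 2.8524e+5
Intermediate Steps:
K = 432 (K = -27*(-16) = 432)
f(n) = (4 + n)*(216 + n)
M = 43417/16 (M = 43417*(1/16) = 43417/16 ≈ 2713.6)
f(K) + M = (864 + 432² + 220*432) + 43417/16 = (864 + 186624 + 95040) + 43417/16 = 282528 + 43417/16 = 4563865/16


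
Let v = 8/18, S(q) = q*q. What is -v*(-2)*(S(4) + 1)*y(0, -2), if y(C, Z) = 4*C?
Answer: 0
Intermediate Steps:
S(q) = q²
v = 4/9 (v = 8*(1/18) = 4/9 ≈ 0.44444)
-v*(-2)*(S(4) + 1)*y(0, -2) = -(4/9)*(-2)*(4² + 1)*(4*0) = -(-8)*(16 + 1)*0/9 = -(-8)*17*0/9 = -(-8)*0/9 = -1*0 = 0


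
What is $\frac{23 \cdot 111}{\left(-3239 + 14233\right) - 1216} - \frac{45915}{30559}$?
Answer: $- \frac{370939743}{298805902} \approx -1.2414$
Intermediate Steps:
$\frac{23 \cdot 111}{\left(-3239 + 14233\right) - 1216} - \frac{45915}{30559} = \frac{2553}{10994 - 1216} - \frac{45915}{30559} = \frac{2553}{9778} - \frac{45915}{30559} = - \frac{370939743}{298805902}$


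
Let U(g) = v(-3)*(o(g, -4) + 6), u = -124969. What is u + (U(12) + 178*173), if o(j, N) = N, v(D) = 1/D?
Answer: -282527/3 ≈ -94176.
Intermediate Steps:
U(g) = -⅔ (U(g) = (-4 + 6)/(-3) = -⅓*2 = -⅔)
u + (U(12) + 178*173) = -124969 + (-⅔ + 178*173) = -124969 + (-⅔ + 30794) = -124969 + 92380/3 = -282527/3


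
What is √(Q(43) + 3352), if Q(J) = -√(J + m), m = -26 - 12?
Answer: √(3352 - √5) ≈ 57.877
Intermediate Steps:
m = -38
Q(J) = -√(-38 + J) (Q(J) = -√(J - 38) = -√(-38 + J))
√(Q(43) + 3352) = √(-√(-38 + 43) + 3352) = √(-√5 + 3352) = √(3352 - √5)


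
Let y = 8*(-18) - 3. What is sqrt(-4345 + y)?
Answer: 2*I*sqrt(1123) ≈ 67.022*I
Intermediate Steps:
y = -147 (y = -144 - 3 = -147)
sqrt(-4345 + y) = sqrt(-4345 - 147) = sqrt(-4492) = 2*I*sqrt(1123)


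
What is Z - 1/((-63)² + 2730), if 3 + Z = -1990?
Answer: -13351108/6699 ≈ -1993.0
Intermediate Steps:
Z = -1993 (Z = -3 - 1990 = -1993)
Z - 1/((-63)² + 2730) = -1993 - 1/((-63)² + 2730) = -1993 - 1/(3969 + 2730) = -1993 - 1/6699 = -13351108/6699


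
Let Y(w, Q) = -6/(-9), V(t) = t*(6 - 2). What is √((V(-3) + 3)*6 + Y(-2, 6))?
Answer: 4*I*√30/3 ≈ 7.303*I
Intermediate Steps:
V(t) = 4*t (V(t) = t*4 = 4*t)
Y(w, Q) = ⅔ (Y(w, Q) = -6*(-⅑) = ⅔)
√((V(-3) + 3)*6 + Y(-2, 6)) = √((4*(-3) + 3)*6 + ⅔) = √((-12 + 3)*6 + ⅔) = √(-9*6 + ⅔) = √(-54 + ⅔) = √(-160/3) = 4*I*√30/3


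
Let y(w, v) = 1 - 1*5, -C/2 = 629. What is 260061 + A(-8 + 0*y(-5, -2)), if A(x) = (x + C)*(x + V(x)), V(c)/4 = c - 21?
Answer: 417045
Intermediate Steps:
V(c) = -84 + 4*c (V(c) = 4*(c - 21) = 4*(-21 + c) = -84 + 4*c)
C = -1258 (C = -2*629 = -1258)
y(w, v) = -4 (y(w, v) = 1 - 5 = -4)
A(x) = (-1258 + x)*(-84 + 5*x) (A(x) = (x - 1258)*(x + (-84 + 4*x)) = (-1258 + x)*(-84 + 5*x))
260061 + A(-8 + 0*y(-5, -2)) = 260061 + (105672 - 6374*(-8 + 0*(-4)) + 5*(-8 + 0*(-4))²) = 260061 + (105672 - 6374*(-8 + 0) + 5*(-8 + 0)²) = 260061 + (105672 - 6374*(-8) + 5*(-8)²) = 260061 + (105672 + 50992 + 5*64) = 260061 + (105672 + 50992 + 320) = 260061 + 156984 = 417045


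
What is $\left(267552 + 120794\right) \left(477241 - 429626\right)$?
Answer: $18491094790$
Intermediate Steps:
$\left(267552 + 120794\right) \left(477241 - 429626\right) = 388346 \cdot 47615 = 18491094790$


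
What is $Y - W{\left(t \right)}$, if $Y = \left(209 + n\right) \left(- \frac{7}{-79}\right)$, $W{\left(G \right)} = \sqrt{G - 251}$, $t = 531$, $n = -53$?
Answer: $\frac{1092}{79} - 2 \sqrt{70} \approx -2.9104$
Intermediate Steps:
$W{\left(G \right)} = \sqrt{-251 + G}$
$Y = \frac{1092}{79}$ ($Y = \left(209 - 53\right) \left(- \frac{7}{-79}\right) = 156 \left(\left(-7\right) \left(- \frac{1}{79}\right)\right) = 156 \cdot \frac{7}{79} = \frac{1092}{79} \approx 13.823$)
$Y - W{\left(t \right)} = \frac{1092}{79} - \sqrt{-251 + 531} = \frac{1092}{79} - \sqrt{280} = \frac{1092}{79} - 2 \sqrt{70}$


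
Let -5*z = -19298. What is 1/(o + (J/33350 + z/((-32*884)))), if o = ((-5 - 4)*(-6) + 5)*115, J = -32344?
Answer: 235851200/1599989475817 ≈ 0.00014741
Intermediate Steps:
z = 19298/5 (z = -1/5*(-19298) = 19298/5 ≈ 3859.6)
o = 6785 (o = (-9*(-6) + 5)*115 = (54 + 5)*115 = 59*115 = 6785)
1/(o + (J/33350 + z/((-32*884)))) = 1/(6785 + (-32344/33350 + 19298/(5*((-32*884))))) = 1/(6785 + (-32344*1/33350 + (19298/5)/(-28288))) = 1/(6785 + (-16172/16675 + (19298/5)*(-1/28288))) = 1/(6785 + (-16172/16675 - 9649/70720)) = 1/(6785 - 260916183/235851200) = 1/(1599989475817/235851200) = 235851200/1599989475817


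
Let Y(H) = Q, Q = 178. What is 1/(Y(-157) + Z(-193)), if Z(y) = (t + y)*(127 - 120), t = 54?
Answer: -1/795 ≈ -0.0012579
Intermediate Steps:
Z(y) = 378 + 7*y (Z(y) = (54 + y)*(127 - 120) = (54 + y)*7 = 378 + 7*y)
Y(H) = 178
1/(Y(-157) + Z(-193)) = 1/(178 + (378 + 7*(-193))) = 1/(178 + (378 - 1351)) = 1/(178 - 973) = 1/(-795) = -1/795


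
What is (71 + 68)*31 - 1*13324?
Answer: -9015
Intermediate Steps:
(71 + 68)*31 - 1*13324 = 139*31 - 13324 = 4309 - 13324 = -9015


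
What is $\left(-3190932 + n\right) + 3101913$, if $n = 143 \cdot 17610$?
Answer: $2429211$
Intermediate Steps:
$n = 2518230$
$\left(-3190932 + n\right) + 3101913 = \left(-3190932 + 2518230\right) + 3101913 = -672702 + 3101913 = 2429211$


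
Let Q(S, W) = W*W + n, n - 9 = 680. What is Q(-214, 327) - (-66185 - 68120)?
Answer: 241923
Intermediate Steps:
n = 689 (n = 9 + 680 = 689)
Q(S, W) = 689 + W² (Q(S, W) = W*W + 689 = W² + 689 = 689 + W²)
Q(-214, 327) - (-66185 - 68120) = (689 + 327²) - (-66185 - 68120) = (689 + 106929) - 1*(-134305) = 107618 + 134305 = 241923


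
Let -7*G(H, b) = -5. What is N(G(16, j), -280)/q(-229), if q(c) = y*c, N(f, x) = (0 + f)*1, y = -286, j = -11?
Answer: 5/458458 ≈ 1.0906e-5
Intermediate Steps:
G(H, b) = 5/7 (G(H, b) = -1/7*(-5) = 5/7)
N(f, x) = f (N(f, x) = f*1 = f)
q(c) = -286*c
N(G(16, j), -280)/q(-229) = 5/(7*((-286*(-229)))) = (5/7)/65494 = (5/7)*(1/65494) = 5/458458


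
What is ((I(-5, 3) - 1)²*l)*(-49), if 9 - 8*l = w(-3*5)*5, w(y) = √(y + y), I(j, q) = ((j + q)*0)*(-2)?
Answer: -441/8 + 245*I*√30/8 ≈ -55.125 + 167.74*I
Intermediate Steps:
I(j, q) = 0 (I(j, q) = 0*(-2) = 0)
w(y) = √2*√y (w(y) = √(2*y) = √2*√y)
l = 9/8 - 5*I*√30/8 (l = 9/8 - √2*√(-3*5)*5/8 = 9/8 - √2*√(-15)*5/8 = 9/8 - √2*(I*√15)*5/8 = 9/8 - I*√30*5/8 = 9/8 - 5*I*√30/8 ≈ 1.125 - 3.4233*I)
((I(-5, 3) - 1)²*l)*(-49) = ((0 - 1)²*(9/8 - 5*I*√30/8))*(-49) = ((-1)²*(9/8 - 5*I*√30/8))*(-49) = (1*(9/8 - 5*I*√30/8))*(-49) = (9/8 - 5*I*√30/8)*(-49) = -441/8 + 245*I*√30/8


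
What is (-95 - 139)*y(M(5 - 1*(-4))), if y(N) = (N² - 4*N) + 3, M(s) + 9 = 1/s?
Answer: -247598/9 ≈ -27511.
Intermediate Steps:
M(s) = -9 + 1/s
y(N) = 3 + N² - 4*N
(-95 - 139)*y(M(5 - 1*(-4))) = (-95 - 139)*(3 + (-9 + 1/(5 - 1*(-4)))² - 4*(-9 + 1/(5 - 1*(-4)))) = -234*(3 + (-9 + 1/(5 + 4))² - 4*(-9 + 1/(5 + 4))) = -234*(3 + (-9 + 1/9)² - 4*(-9 + 1/9)) = -234*(3 + (-9 + ⅑)² - 4*(-9 + ⅑)) = -234*(3 + (-80/9)² - 4*(-80/9)) = -234*(3 + 6400/81 + 320/9) = -234*9523/81 = -247598/9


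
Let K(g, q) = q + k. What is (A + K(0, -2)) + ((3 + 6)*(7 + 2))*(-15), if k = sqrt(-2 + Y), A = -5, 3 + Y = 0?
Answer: -1222 + I*sqrt(5) ≈ -1222.0 + 2.2361*I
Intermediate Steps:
Y = -3 (Y = -3 + 0 = -3)
k = I*sqrt(5) (k = sqrt(-2 - 3) = sqrt(-5) = I*sqrt(5) ≈ 2.2361*I)
K(g, q) = q + I*sqrt(5)
(A + K(0, -2)) + ((3 + 6)*(7 + 2))*(-15) = (-5 + (-2 + I*sqrt(5))) + ((3 + 6)*(7 + 2))*(-15) = (-7 + I*sqrt(5)) + (9*9)*(-15) = (-7 + I*sqrt(5)) + 81*(-15) = (-7 + I*sqrt(5)) - 1215 = -1222 + I*sqrt(5)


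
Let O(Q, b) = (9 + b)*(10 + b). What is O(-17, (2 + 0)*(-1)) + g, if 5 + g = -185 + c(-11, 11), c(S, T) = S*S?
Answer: -13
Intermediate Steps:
c(S, T) = S²
g = -69 (g = -5 + (-185 + (-11)²) = -5 + (-185 + 121) = -5 - 64 = -69)
O(-17, (2 + 0)*(-1)) + g = (90 + ((2 + 0)*(-1))² + 19*((2 + 0)*(-1))) - 69 = (90 + (2*(-1))² + 19*(2*(-1))) - 69 = (90 + (-2)² + 19*(-2)) - 69 = (90 + 4 - 38) - 69 = 56 - 69 = -13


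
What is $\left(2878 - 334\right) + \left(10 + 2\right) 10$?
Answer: $2664$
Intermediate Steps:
$\left(2878 - 334\right) + \left(10 + 2\right) 10 = 2544 + 12 \cdot 10 = 2544 + 120 = 2664$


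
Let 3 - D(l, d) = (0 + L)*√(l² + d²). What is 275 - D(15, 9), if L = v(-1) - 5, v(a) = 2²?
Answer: 272 - 3*√34 ≈ 254.51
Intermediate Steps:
v(a) = 4
L = -1 (L = 4 - 5 = -1)
D(l, d) = 3 + √(d² + l²) (D(l, d) = 3 - (0 - 1)*√(l² + d²) = 3 - (-1)*√(d² + l²) = 3 + √(d² + l²))
275 - D(15, 9) = 275 - (3 + √(9² + 15²)) = 275 - (3 + √(81 + 225)) = 275 - (3 + √306) = 275 - (3 + 3*√34) = 275 + (-3 - 3*√34) = 272 - 3*√34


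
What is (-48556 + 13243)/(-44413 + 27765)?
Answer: 35313/16648 ≈ 2.1212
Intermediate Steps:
(-48556 + 13243)/(-44413 + 27765) = -35313/(-16648) = -35313*(-1/16648) = 35313/16648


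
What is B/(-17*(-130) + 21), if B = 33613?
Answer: 33613/2231 ≈ 15.066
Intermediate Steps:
B/(-17*(-130) + 21) = 33613/(-17*(-130) + 21) = 33613/(2210 + 21) = 33613/2231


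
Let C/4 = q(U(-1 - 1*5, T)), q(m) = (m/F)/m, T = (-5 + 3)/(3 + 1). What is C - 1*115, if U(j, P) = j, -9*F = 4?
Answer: -124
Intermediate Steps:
F = -4/9 (F = -⅑*4 = -4/9 ≈ -0.44444)
T = -½ (T = -2/4 = -2*¼ = -½ ≈ -0.50000)
q(m) = -9/4 (q(m) = (m/(-4/9))/m = (m*(-9/4))/m = (-9*m/4)/m = -9/4)
C = -9 (C = 4*(-9/4) = -9)
C - 1*115 = -9 - 1*115 = -9 - 115 = -124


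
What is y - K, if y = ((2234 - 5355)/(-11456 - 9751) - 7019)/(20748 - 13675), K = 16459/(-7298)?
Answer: 1382503819973/1094678916078 ≈ 1.2629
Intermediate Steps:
K = -16459/7298 (K = 16459*(-1/7298) = -16459/7298 ≈ -2.2553)
y = -148848812/149997111 (y = (-3121/(-21207) - 7019)/7073 = (-3121*(-1/21207) - 7019)*(1/7073) = (3121/21207 - 7019)*(1/7073) = -148848812/21207*1/7073 = -148848812/149997111 ≈ -0.99234)
y - K = -148848812/149997111 - 1*(-16459/7298) = -148848812/149997111 + 16459/7298 = 1382503819973/1094678916078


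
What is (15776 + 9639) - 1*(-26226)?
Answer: 51641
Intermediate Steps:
(15776 + 9639) - 1*(-26226) = 25415 + 26226 = 51641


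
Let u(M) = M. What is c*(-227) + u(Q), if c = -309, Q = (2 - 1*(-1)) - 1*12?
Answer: 70134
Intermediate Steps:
Q = -9 (Q = (2 + 1) - 12 = 3 - 12 = -9)
c*(-227) + u(Q) = -309*(-227) - 9 = 70143 - 9 = 70134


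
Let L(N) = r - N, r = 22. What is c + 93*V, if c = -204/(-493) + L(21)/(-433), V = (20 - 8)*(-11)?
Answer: -154144565/12557 ≈ -12276.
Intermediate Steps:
L(N) = 22 - N
V = -132 (V = 12*(-11) = -132)
c = 5167/12557 (c = -204/(-493) + (22 - 1*21)/(-433) = -204*(-1/493) + (22 - 21)*(-1/433) = 12/29 + 1*(-1/433) = 12/29 - 1/433 = 5167/12557 ≈ 0.41148)
c + 93*V = 5167/12557 + 93*(-132) = 5167/12557 - 12276 = -154144565/12557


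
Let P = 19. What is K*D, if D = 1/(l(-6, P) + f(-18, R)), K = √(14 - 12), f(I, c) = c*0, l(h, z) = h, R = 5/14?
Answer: -√2/6 ≈ -0.23570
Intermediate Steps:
R = 5/14 (R = 5*(1/14) = 5/14 ≈ 0.35714)
f(I, c) = 0
K = √2 ≈ 1.4142
D = -⅙ (D = 1/(-6 + 0) = 1/(-6) = -⅙ ≈ -0.16667)
K*D = √2*(-⅙) = -√2/6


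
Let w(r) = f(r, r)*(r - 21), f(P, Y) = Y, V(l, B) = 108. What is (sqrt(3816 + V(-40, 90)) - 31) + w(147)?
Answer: 18491 + 6*sqrt(109) ≈ 18554.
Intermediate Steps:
w(r) = r*(-21 + r) (w(r) = r*(r - 21) = r*(-21 + r))
(sqrt(3816 + V(-40, 90)) - 31) + w(147) = (sqrt(3816 + 108) - 31) + 147*(-21 + 147) = (sqrt(3924) - 31) + 147*126 = (6*sqrt(109) - 31) + 18522 = (-31 + 6*sqrt(109)) + 18522 = 18491 + 6*sqrt(109)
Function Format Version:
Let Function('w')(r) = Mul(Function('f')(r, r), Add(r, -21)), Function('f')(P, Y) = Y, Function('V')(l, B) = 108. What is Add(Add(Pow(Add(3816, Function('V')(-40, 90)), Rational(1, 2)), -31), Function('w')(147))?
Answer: Add(18491, Mul(6, Pow(109, Rational(1, 2)))) ≈ 18554.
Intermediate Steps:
Function('w')(r) = Mul(r, Add(-21, r)) (Function('w')(r) = Mul(r, Add(r, -21)) = Mul(r, Add(-21, r)))
Add(Add(Pow(Add(3816, Function('V')(-40, 90)), Rational(1, 2)), -31), Function('w')(147)) = Add(Add(Pow(Add(3816, 108), Rational(1, 2)), -31), Mul(147, Add(-21, 147))) = Add(Add(Pow(3924, Rational(1, 2)), -31), Mul(147, 126)) = Add(Add(Mul(6, Pow(109, Rational(1, 2))), -31), 18522) = Add(Add(-31, Mul(6, Pow(109, Rational(1, 2)))), 18522) = Add(18491, Mul(6, Pow(109, Rational(1, 2))))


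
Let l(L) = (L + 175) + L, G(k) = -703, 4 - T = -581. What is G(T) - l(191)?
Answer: -1260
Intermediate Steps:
T = 585 (T = 4 - 1*(-581) = 4 + 581 = 585)
l(L) = 175 + 2*L (l(L) = (175 + L) + L = 175 + 2*L)
G(T) - l(191) = -703 - (175 + 2*191) = -703 - (175 + 382) = -703 - 1*557 = -703 - 557 = -1260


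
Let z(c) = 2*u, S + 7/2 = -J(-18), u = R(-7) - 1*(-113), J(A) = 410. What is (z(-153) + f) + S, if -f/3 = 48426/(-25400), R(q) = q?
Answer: -2486411/12700 ≈ -195.78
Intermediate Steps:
f = 72639/12700 (f = -145278/(-25400) = -145278*(-1)/25400 = -3*(-24213/12700) = 72639/12700 ≈ 5.7196)
u = 106 (u = -7 - 1*(-113) = -7 + 113 = 106)
S = -827/2 (S = -7/2 - 1*410 = -7/2 - 410 = -827/2 ≈ -413.50)
z(c) = 212 (z(c) = 2*106 = 212)
(z(-153) + f) + S = (212 + 72639/12700) - 827/2 = 2765039/12700 - 827/2 = -2486411/12700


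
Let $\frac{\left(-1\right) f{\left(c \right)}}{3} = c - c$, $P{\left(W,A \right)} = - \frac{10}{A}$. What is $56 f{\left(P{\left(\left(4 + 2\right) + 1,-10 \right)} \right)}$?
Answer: $0$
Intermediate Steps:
$f{\left(c \right)} = 0$ ($f{\left(c \right)} = - 3 \left(c - c\right) = \left(-3\right) 0 = 0$)
$56 f{\left(P{\left(\left(4 + 2\right) + 1,-10 \right)} \right)} = 56 \cdot 0 = 0$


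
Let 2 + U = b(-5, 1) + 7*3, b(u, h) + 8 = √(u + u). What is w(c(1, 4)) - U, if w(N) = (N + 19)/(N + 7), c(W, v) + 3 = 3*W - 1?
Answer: -8 - I*√10 ≈ -8.0 - 3.1623*I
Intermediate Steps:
c(W, v) = -4 + 3*W (c(W, v) = -3 + (3*W - 1) = -3 + (-1 + 3*W) = -4 + 3*W)
w(N) = (19 + N)/(7 + N)
b(u, h) = -8 + √2*√u (b(u, h) = -8 + √(u + u) = -8 + √(2*u) = -8 + √2*√u)
U = 11 + I*√10 (U = -2 + ((-8 + √2*√(-5)) + 7*3) = -2 + ((-8 + √2*(I*√5)) + 21) = -2 + ((-8 + I*√10) + 21) = -2 + (13 + I*√10) = 11 + I*√10 ≈ 11.0 + 3.1623*I)
w(c(1, 4)) - U = (19 + (-4 + 3*1))/(7 + (-4 + 3*1)) - (11 + I*√10) = (19 + (-4 + 3))/(7 + (-4 + 3)) + (-11 - I*√10) = (19 - 1)/(7 - 1) + (-11 - I*√10) = 18/6 + (-11 - I*√10) = (⅙)*18 + (-11 - I*√10) = 3 + (-11 - I*√10) = -8 - I*√10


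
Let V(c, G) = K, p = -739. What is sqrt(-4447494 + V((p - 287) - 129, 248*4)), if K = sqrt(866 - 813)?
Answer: sqrt(-4447494 + sqrt(53)) ≈ 2108.9*I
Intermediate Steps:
K = sqrt(53) ≈ 7.2801
V(c, G) = sqrt(53)
sqrt(-4447494 + V((p - 287) - 129, 248*4)) = sqrt(-4447494 + sqrt(53))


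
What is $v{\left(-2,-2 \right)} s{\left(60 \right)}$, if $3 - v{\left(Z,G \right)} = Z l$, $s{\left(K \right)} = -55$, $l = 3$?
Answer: $-495$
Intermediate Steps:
$v{\left(Z,G \right)} = 3 - 3 Z$ ($v{\left(Z,G \right)} = 3 - Z 3 = 3 - 3 Z$)
$v{\left(-2,-2 \right)} s{\left(60 \right)} = \left(3 - -6\right) \left(-55\right) = \left(3 + 6\right) \left(-55\right) = 9 \left(-55\right) = -495$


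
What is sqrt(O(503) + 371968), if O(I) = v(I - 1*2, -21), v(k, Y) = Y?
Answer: sqrt(371947) ≈ 609.88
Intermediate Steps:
O(I) = -21
sqrt(O(503) + 371968) = sqrt(-21 + 371968) = sqrt(371947)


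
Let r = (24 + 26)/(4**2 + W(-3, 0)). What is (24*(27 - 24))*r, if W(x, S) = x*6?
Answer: -1800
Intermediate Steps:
W(x, S) = 6*x
r = -25 (r = (24 + 26)/(4**2 + 6*(-3)) = 50/(16 - 18) = 50/(-2) = 50*(-1/2) = -25)
(24*(27 - 24))*r = (24*(27 - 24))*(-25) = (24*3)*(-25) = 72*(-25) = -1800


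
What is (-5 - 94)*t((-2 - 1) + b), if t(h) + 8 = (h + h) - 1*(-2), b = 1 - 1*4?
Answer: 1782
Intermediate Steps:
b = -3 (b = 1 - 4 = -3)
t(h) = -6 + 2*h (t(h) = -8 + ((h + h) - 1*(-2)) = -8 + (2*h + 2) = -8 + (2 + 2*h) = -6 + 2*h)
(-5 - 94)*t((-2 - 1) + b) = (-5 - 94)*(-6 + 2*((-2 - 1) - 3)) = -99*(-6 + 2*(-3 - 3)) = -99*(-6 + 2*(-6)) = -99*(-6 - 12) = -99*(-18) = 1782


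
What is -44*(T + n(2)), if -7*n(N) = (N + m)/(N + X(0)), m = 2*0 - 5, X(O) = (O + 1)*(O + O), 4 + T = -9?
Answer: 3938/7 ≈ 562.57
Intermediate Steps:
T = -13 (T = -4 - 9 = -13)
X(O) = 2*O*(1 + O) (X(O) = (1 + O)*(2*O) = 2*O*(1 + O))
m = -5 (m = 0 - 5 = -5)
n(N) = -(-5 + N)/(7*N) (n(N) = -(N - 5)/(7*(N + 2*0*(1 + 0))) = -(-5 + N)/(7*(N + 2*0*1)) = -(-5 + N)/(7*(N + 0)) = -(-5 + N)/(7*N))
-44*(T + n(2)) = -44*(-13 + (1/7)*(5 - 1*2)/2) = -44*(-13 + (1/7)*(1/2)*(5 - 2)) = -44*(-13 + (1/7)*(1/2)*3) = -44*(-13 + 3/14) = -44*(-179/14) = 3938/7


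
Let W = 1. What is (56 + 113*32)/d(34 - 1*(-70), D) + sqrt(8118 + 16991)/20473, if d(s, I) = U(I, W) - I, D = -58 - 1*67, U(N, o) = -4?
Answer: 3672/121 + sqrt(25109)/20473 ≈ 30.355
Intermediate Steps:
D = -125 (D = -58 - 67 = -125)
d(s, I) = -4 - I
(56 + 113*32)/d(34 - 1*(-70), D) + sqrt(8118 + 16991)/20473 = (56 + 113*32)/(-4 - 1*(-125)) + sqrt(8118 + 16991)/20473 = (56 + 3616)/(-4 + 125) + sqrt(25109)*(1/20473) = 3672/121 + sqrt(25109)/20473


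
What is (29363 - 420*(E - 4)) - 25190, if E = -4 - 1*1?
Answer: 7953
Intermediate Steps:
E = -5 (E = -4 - 1 = -5)
(29363 - 420*(E - 4)) - 25190 = (29363 - 420*(-5 - 4)) - 25190 = (29363 - 420*(-9)) - 25190 = (29363 - 105*(-36)) - 25190 = (29363 + 3780) - 25190 = 33143 - 25190 = 7953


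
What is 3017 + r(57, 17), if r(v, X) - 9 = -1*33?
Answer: 2993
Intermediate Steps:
r(v, X) = -24 (r(v, X) = 9 - 1*33 = 9 - 33 = -24)
3017 + r(57, 17) = 3017 - 24 = 2993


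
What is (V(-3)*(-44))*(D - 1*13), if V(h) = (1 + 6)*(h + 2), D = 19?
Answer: 1848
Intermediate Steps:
V(h) = 14 + 7*h (V(h) = 7*(2 + h) = 14 + 7*h)
(V(-3)*(-44))*(D - 1*13) = ((14 + 7*(-3))*(-44))*(19 - 1*13) = ((14 - 21)*(-44))*(19 - 13) = -7*(-44)*6 = 308*6 = 1848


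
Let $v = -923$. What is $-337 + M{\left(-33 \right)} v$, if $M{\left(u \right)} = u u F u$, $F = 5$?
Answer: $165848918$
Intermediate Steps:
$M{\left(u \right)} = 5 u^{3}$ ($M{\left(u \right)} = u u 5 u = u^{2} \cdot 5 u = 5 u^{3}$)
$-337 + M{\left(-33 \right)} v = -337 + 5 \left(-33\right)^{3} \left(-923\right) = -337 + 5 \left(-35937\right) \left(-923\right) = -337 - -165849255 = -337 + 165849255 = 165848918$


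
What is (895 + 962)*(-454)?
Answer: -843078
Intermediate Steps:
(895 + 962)*(-454) = 1857*(-454) = -843078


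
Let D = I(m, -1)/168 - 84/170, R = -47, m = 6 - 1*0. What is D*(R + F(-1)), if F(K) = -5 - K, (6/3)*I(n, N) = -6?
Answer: 7311/280 ≈ 26.111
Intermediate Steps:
m = 6 (m = 6 + 0 = 6)
I(n, N) = -3 (I(n, N) = (½)*(-6) = -3)
D = -2437/4760 (D = -3/168 - 84/170 = -3*1/168 - 84*1/170 = -1/56 - 42/85 = -2437/4760 ≈ -0.51197)
D*(R + F(-1)) = -2437*(-47 + (-5 - 1*(-1)))/4760 = -2437*(-47 + (-5 + 1))/4760 = -2437*(-47 - 4)/4760 = -2437/4760*(-51) = 7311/280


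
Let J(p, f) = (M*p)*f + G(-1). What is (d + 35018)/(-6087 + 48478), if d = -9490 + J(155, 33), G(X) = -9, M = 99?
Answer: 531904/42391 ≈ 12.548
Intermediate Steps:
J(p, f) = -9 + 99*f*p (J(p, f) = (99*p)*f - 9 = 99*f*p - 9 = -9 + 99*f*p)
d = 496886 (d = -9490 + (-9 + 99*33*155) = -9490 + (-9 + 506385) = -9490 + 506376 = 496886)
(d + 35018)/(-6087 + 48478) = (496886 + 35018)/(-6087 + 48478) = 531904/42391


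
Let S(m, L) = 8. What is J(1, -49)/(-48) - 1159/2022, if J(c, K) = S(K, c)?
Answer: -748/1011 ≈ -0.73986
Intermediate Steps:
J(c, K) = 8
J(1, -49)/(-48) - 1159/2022 = 8/(-48) - 1159/2022 = 8*(-1/48) - 1159*1/2022 = -⅙ - 1159/2022 = -748/1011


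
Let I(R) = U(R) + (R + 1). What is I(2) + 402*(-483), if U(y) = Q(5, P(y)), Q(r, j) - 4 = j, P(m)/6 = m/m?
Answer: -194153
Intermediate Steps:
P(m) = 6 (P(m) = 6*(m/m) = 6*1 = 6)
Q(r, j) = 4 + j
U(y) = 10 (U(y) = 4 + 6 = 10)
I(R) = 11 + R (I(R) = 10 + (R + 1) = 10 + (1 + R) = 11 + R)
I(2) + 402*(-483) = (11 + 2) + 402*(-483) = 13 - 194166 = -194153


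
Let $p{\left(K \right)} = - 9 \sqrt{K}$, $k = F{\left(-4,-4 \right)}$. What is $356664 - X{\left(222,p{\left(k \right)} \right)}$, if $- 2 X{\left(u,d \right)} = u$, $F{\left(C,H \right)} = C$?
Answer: $356775$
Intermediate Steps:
$k = -4$
$X{\left(u,d \right)} = - \frac{u}{2}$
$356664 - X{\left(222,p{\left(k \right)} \right)} = 356664 - \left(- \frac{1}{2}\right) 222 = 356664 - -111 = 356664 + 111 = 356775$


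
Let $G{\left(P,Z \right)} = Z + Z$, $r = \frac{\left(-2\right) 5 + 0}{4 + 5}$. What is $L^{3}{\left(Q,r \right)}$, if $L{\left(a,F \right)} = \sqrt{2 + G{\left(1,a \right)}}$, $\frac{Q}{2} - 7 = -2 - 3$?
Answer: $10 \sqrt{10} \approx 31.623$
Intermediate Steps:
$r = - \frac{10}{9}$ ($r = \frac{-10 + 0}{9} = \left(-10\right) \frac{1}{9} = - \frac{10}{9} \approx -1.1111$)
$G{\left(P,Z \right)} = 2 Z$
$Q = 4$ ($Q = 14 + 2 \left(-2 - 3\right) = 14 + 2 \left(-5\right) = 14 - 10 = 4$)
$L{\left(a,F \right)} = \sqrt{2 + 2 a}$
$L^{3}{\left(Q,r \right)} = \left(\sqrt{2 + 2 \cdot 4}\right)^{3} = \left(\sqrt{2 + 8}\right)^{3} = \left(\sqrt{10}\right)^{3} = 10 \sqrt{10}$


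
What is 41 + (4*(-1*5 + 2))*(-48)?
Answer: 617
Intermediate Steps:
41 + (4*(-1*5 + 2))*(-48) = 41 + (4*(-5 + 2))*(-48) = 41 + (4*(-3))*(-48) = 41 - 12*(-48) = 41 + 576 = 617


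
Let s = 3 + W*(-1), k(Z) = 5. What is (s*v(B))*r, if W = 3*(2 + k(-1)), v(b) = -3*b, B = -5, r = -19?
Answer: 5130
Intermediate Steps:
W = 21 (W = 3*(2 + 5) = 3*7 = 21)
s = -18 (s = 3 + 21*(-1) = 3 - 21 = -18)
(s*v(B))*r = -(-54)*(-5)*(-19) = -18*15*(-19) = -270*(-19) = 5130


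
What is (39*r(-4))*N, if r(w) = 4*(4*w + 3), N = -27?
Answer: 54756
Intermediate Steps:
r(w) = 12 + 16*w (r(w) = 4*(3 + 4*w) = 12 + 16*w)
(39*r(-4))*N = (39*(12 + 16*(-4)))*(-27) = (39*(12 - 64))*(-27) = (39*(-52))*(-27) = -2028*(-27) = 54756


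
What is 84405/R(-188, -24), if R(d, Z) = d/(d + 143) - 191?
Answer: -3798225/8407 ≈ -451.79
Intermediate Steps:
R(d, Z) = -191 + d/(143 + d) (R(d, Z) = d/(143 + d) - 191 = -191 + d/(143 + d))
84405/R(-188, -24) = 84405/(((-27313 - 190*(-188))/(143 - 188))) = 84405/(((-27313 + 35720)/(-45))) = 84405/((-1/45*8407)) = 84405/(-8407/45) = 84405*(-45/8407) = -3798225/8407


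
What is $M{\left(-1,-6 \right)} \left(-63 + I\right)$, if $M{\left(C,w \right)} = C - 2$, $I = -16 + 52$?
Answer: $81$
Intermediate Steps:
$I = 36$
$M{\left(C,w \right)} = -2 + C$ ($M{\left(C,w \right)} = C - 2 = -2 + C$)
$M{\left(-1,-6 \right)} \left(-63 + I\right) = \left(-2 - 1\right) \left(-63 + 36\right) = \left(-3\right) \left(-27\right) = 81$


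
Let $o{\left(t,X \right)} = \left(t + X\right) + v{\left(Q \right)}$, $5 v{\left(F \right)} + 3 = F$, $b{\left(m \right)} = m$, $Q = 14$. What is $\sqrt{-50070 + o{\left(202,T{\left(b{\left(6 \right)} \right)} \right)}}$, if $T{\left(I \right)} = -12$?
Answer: $\frac{i \sqrt{1246945}}{5} \approx 223.33 i$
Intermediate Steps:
$v{\left(F \right)} = - \frac{3}{5} + \frac{F}{5}$
$o{\left(t,X \right)} = \frac{11}{5} + X + t$ ($o{\left(t,X \right)} = \left(t + X\right) + \left(- \frac{3}{5} + \frac{1}{5} \cdot 14\right) = \left(X + t\right) + \left(- \frac{3}{5} + \frac{14}{5}\right) = \left(X + t\right) + \frac{11}{5} = \frac{11}{5} + X + t$)
$\sqrt{-50070 + o{\left(202,T{\left(b{\left(6 \right)} \right)} \right)}} = \sqrt{-50070 + \left(\frac{11}{5} - 12 + 202\right)} = \sqrt{-50070 + \frac{961}{5}} = \sqrt{- \frac{249389}{5}} = \frac{i \sqrt{1246945}}{5}$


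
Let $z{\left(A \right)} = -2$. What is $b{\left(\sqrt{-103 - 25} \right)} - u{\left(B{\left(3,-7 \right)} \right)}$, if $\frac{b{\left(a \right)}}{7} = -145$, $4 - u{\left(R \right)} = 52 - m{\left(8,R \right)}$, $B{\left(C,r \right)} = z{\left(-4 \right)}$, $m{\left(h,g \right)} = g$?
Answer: $-965$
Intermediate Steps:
$B{\left(C,r \right)} = -2$
$u{\left(R \right)} = -48 + R$ ($u{\left(R \right)} = 4 - \left(52 - R\right) = 4 + \left(-52 + R\right) = -48 + R$)
$b{\left(a \right)} = -1015$ ($b{\left(a \right)} = 7 \left(-145\right) = -1015$)
$b{\left(\sqrt{-103 - 25} \right)} - u{\left(B{\left(3,-7 \right)} \right)} = -1015 - \left(-48 - 2\right) = -1015 - -50 = -1015 + 50 = -965$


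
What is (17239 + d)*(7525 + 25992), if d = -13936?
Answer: 110706651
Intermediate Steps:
(17239 + d)*(7525 + 25992) = (17239 - 13936)*(7525 + 25992) = 3303*33517 = 110706651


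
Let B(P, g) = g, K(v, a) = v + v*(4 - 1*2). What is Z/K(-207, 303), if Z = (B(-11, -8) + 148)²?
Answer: -19600/621 ≈ -31.562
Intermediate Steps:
K(v, a) = 3*v (K(v, a) = v + v*(4 - 2) = v + v*2 = v + 2*v = 3*v)
Z = 19600 (Z = (-8 + 148)² = 140² = 19600)
Z/K(-207, 303) = 19600/((3*(-207))) = 19600/(-621) = 19600*(-1/621) = -19600/621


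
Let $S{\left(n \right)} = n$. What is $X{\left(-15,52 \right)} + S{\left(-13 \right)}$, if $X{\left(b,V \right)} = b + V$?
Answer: $24$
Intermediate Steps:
$X{\left(b,V \right)} = V + b$
$X{\left(-15,52 \right)} + S{\left(-13 \right)} = \left(52 - 15\right) - 13 = 37 - 13 = 24$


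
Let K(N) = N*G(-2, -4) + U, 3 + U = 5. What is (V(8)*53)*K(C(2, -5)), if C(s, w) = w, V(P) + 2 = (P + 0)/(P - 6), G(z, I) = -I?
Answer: -1908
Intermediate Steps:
U = 2 (U = -3 + 5 = 2)
V(P) = -2 + P/(-6 + P) (V(P) = -2 + (P + 0)/(P - 6) = -2 + P/(-6 + P))
K(N) = 2 + 4*N (K(N) = N*(-1*(-4)) + 2 = N*4 + 2 = 4*N + 2 = 2 + 4*N)
(V(8)*53)*K(C(2, -5)) = (((12 - 1*8)/(-6 + 8))*53)*(2 + 4*(-5)) = (((12 - 8)/2)*53)*(2 - 20) = (((½)*4)*53)*(-18) = (2*53)*(-18) = 106*(-18) = -1908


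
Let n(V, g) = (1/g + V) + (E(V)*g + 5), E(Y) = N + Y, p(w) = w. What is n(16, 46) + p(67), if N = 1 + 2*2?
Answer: 48485/46 ≈ 1054.0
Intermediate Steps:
N = 5 (N = 1 + 4 = 5)
E(Y) = 5 + Y
n(V, g) = 5 + V + 1/g + g*(5 + V) (n(V, g) = (1/g + V) + ((5 + V)*g + 5) = (V + 1/g) + (g*(5 + V) + 5) = (V + 1/g) + (5 + g*(5 + V)) = 5 + V + 1/g + g*(5 + V))
n(16, 46) + p(67) = (1 + 46*(5 + 16 + 46*(5 + 16)))/46 + 67 = (1 + 46*(5 + 16 + 46*21))/46 + 67 = (1 + 46*(5 + 16 + 966))/46 + 67 = (1 + 46*987)/46 + 67 = (1 + 45402)/46 + 67 = (1/46)*45403 + 67 = 45403/46 + 67 = 48485/46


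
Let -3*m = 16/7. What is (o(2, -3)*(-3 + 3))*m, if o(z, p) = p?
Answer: 0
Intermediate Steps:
m = -16/21 (m = -16/(3*7) = -⅓*16/7 = -16/21 ≈ -0.76190)
(o(2, -3)*(-3 + 3))*m = -3*(-3 + 3)*(-16/21) = -3*0*(-16/21) = 0*(-16/21) = 0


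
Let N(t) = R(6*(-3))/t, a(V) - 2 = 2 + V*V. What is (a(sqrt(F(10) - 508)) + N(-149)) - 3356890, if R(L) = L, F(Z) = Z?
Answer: -500250198/149 ≈ -3.3574e+6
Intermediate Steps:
a(V) = 4 + V**2 (a(V) = 2 + (2 + V*V) = 2 + (2 + V**2) = 4 + V**2)
N(t) = -18/t (N(t) = (6*(-3))/t = -18/t)
(a(sqrt(F(10) - 508)) + N(-149)) - 3356890 = ((4 + (sqrt(10 - 508))**2) - 18/(-149)) - 3356890 = ((4 + (sqrt(-498))**2) - 18*(-1/149)) - 3356890 = ((4 + (I*sqrt(498))**2) + 18/149) - 3356890 = ((4 - 498) + 18/149) - 3356890 = (-494 + 18/149) - 3356890 = -73588/149 - 3356890 = -500250198/149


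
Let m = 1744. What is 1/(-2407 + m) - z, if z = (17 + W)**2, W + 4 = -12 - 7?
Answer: -23869/663 ≈ -36.002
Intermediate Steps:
W = -23 (W = -4 + (-12 - 7) = -4 - 19 = -23)
z = 36 (z = (17 - 23)**2 = (-6)**2 = 36)
1/(-2407 + m) - z = 1/(-2407 + 1744) - 1*36 = 1/(-663) - 36 = -1/663 - 36 = -23869/663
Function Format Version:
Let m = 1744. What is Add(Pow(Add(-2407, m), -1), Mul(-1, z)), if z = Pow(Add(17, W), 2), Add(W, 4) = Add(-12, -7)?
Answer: Rational(-23869, 663) ≈ -36.002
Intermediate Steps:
W = -23 (W = Add(-4, Add(-12, -7)) = Add(-4, -19) = -23)
z = 36 (z = Pow(Add(17, -23), 2) = Pow(-6, 2) = 36)
Add(Pow(Add(-2407, m), -1), Mul(-1, z)) = Add(Pow(Add(-2407, 1744), -1), Mul(-1, 36)) = Add(Pow(-663, -1), -36) = Add(Rational(-1, 663), -36) = Rational(-23869, 663)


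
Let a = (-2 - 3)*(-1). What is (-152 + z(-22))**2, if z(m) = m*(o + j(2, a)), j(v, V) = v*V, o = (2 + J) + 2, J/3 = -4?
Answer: 38416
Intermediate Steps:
J = -12 (J = 3*(-4) = -12)
o = -8 (o = (2 - 12) + 2 = -10 + 2 = -8)
a = 5 (a = -5*(-1) = 5)
j(v, V) = V*v
z(m) = 2*m (z(m) = m*(-8 + 5*2) = m*(-8 + 10) = m*2 = 2*m)
(-152 + z(-22))**2 = (-152 + 2*(-22))**2 = (-152 - 44)**2 = (-196)**2 = 38416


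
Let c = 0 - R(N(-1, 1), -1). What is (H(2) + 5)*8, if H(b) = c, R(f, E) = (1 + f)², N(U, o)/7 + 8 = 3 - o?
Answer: -13408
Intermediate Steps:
N(U, o) = -35 - 7*o (N(U, o) = -56 + 7*(3 - o) = -56 + (21 - 7*o) = -35 - 7*o)
c = -1681 (c = 0 - (1 + (-35 - 7*1))² = 0 - (1 + (-35 - 7))² = 0 - (1 - 42)² = 0 - 1*(-41)² = 0 - 1*1681 = 0 - 1681 = -1681)
H(b) = -1681
(H(2) + 5)*8 = (-1681 + 5)*8 = -1676*8 = -13408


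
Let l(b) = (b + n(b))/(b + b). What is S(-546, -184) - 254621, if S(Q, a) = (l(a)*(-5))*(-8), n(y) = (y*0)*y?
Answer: -254601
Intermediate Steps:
n(y) = 0 (n(y) = 0*y = 0)
l(b) = ½ (l(b) = (b + 0)/(b + b) = b/((2*b)) = b*(1/(2*b)) = ½)
S(Q, a) = 20 (S(Q, a) = ((½)*(-5))*(-8) = -5/2*(-8) = 20)
S(-546, -184) - 254621 = 20 - 254621 = -254601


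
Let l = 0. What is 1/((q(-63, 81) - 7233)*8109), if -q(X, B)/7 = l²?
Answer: -1/58652397 ≈ -1.7050e-8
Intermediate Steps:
q(X, B) = 0 (q(X, B) = -7*0² = -7*0 = 0)
1/((q(-63, 81) - 7233)*8109) = 1/((0 - 7233)*8109) = (1/8109)/(-7233) = -1/7233*1/8109 = -1/58652397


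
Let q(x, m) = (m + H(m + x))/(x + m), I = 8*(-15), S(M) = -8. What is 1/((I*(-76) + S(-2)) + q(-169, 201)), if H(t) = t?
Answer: 32/291817 ≈ 0.00010966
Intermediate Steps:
I = -120
q(x, m) = (x + 2*m)/(m + x) (q(x, m) = (m + (m + x))/(x + m) = (x + 2*m)/(m + x))
1/((I*(-76) + S(-2)) + q(-169, 201)) = 1/((-120*(-76) - 8) + (-169 + 2*201)/(201 - 169)) = 1/((9120 - 8) + (-169 + 402)/32) = 1/(9112 + (1/32)*233) = 1/(9112 + 233/32) = 1/(291817/32) = 32/291817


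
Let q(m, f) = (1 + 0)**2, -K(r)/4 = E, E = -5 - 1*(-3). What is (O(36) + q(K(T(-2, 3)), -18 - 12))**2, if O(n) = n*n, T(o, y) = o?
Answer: 1682209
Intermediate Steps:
E = -2 (E = -5 + 3 = -2)
K(r) = 8 (K(r) = -4*(-2) = 8)
O(n) = n**2
q(m, f) = 1 (q(m, f) = 1**2 = 1)
(O(36) + q(K(T(-2, 3)), -18 - 12))**2 = (36**2 + 1)**2 = (1296 + 1)**2 = 1297**2 = 1682209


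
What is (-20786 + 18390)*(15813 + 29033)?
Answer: -107451016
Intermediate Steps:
(-20786 + 18390)*(15813 + 29033) = -2396*44846 = -107451016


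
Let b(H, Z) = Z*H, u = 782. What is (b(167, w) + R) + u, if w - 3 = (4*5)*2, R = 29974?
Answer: 37937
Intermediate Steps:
w = 43 (w = 3 + (4*5)*2 = 3 + 20*2 = 3 + 40 = 43)
b(H, Z) = H*Z
(b(167, w) + R) + u = (167*43 + 29974) + 782 = (7181 + 29974) + 782 = 37155 + 782 = 37937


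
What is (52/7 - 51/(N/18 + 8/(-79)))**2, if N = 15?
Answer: 22853578276/5900041 ≈ 3873.5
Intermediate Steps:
(52/7 - 51/(N/18 + 8/(-79)))**2 = (52/7 - 51/(15/18 + 8/(-79)))**2 = (52*(1/7) - 51/(15*(1/18) + 8*(-1/79)))**2 = (52/7 - 51/(5/6 - 8/79))**2 = (52/7 - 51/347/474)**2 = (52/7 - 51*474/347)**2 = (52/7 - 24174/347)**2 = (-151174/2429)**2 = 22853578276/5900041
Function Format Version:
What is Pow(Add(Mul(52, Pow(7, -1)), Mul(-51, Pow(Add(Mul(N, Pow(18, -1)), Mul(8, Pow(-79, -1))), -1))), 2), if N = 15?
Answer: Rational(22853578276, 5900041) ≈ 3873.5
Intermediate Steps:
Pow(Add(Mul(52, Pow(7, -1)), Mul(-51, Pow(Add(Mul(N, Pow(18, -1)), Mul(8, Pow(-79, -1))), -1))), 2) = Pow(Add(Mul(52, Pow(7, -1)), Mul(-51, Pow(Add(Mul(15, Pow(18, -1)), Mul(8, Pow(-79, -1))), -1))), 2) = Pow(Add(Mul(52, Rational(1, 7)), Mul(-51, Pow(Add(Mul(15, Rational(1, 18)), Mul(8, Rational(-1, 79))), -1))), 2) = Pow(Add(Rational(52, 7), Mul(-51, Pow(Add(Rational(5, 6), Rational(-8, 79)), -1))), 2) = Pow(Add(Rational(52, 7), Mul(-51, Pow(Rational(347, 474), -1))), 2) = Pow(Add(Rational(52, 7), Mul(-51, Rational(474, 347))), 2) = Pow(Add(Rational(52, 7), Rational(-24174, 347)), 2) = Pow(Rational(-151174, 2429), 2) = Rational(22853578276, 5900041)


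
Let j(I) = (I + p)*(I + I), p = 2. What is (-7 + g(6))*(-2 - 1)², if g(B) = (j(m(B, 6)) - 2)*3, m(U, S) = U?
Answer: 2475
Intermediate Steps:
j(I) = 2*I*(2 + I) (j(I) = (I + 2)*(I + I) = (2 + I)*(2*I) = 2*I*(2 + I))
g(B) = -6 + 6*B*(2 + B) (g(B) = (2*B*(2 + B) - 2)*3 = (-2 + 2*B*(2 + B))*3 = -6 + 6*B*(2 + B))
(-7 + g(6))*(-2 - 1)² = (-7 + (-6 + 6*6*(2 + 6)))*(-2 - 1)² = (-7 + (-6 + 6*6*8))*(-3)² = (-7 + (-6 + 288))*9 = (-7 + 282)*9 = 275*9 = 2475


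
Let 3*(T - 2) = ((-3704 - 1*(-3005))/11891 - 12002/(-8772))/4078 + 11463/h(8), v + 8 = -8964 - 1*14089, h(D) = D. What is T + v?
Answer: -1695067268571451/75064838904 ≈ -22581.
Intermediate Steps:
v = -23061 (v = -8 + (-8964 - 1*14089) = -8 + (-8964 - 14089) = -8 - 23053 = -23061)
T = 36002981393693/75064838904 (T = 2 + (((-3704 - 1*(-3005))/11891 - 12002/(-8772))/4078 + 11463/8)/3 = 2 + (((-3704 + 3005)*(1/11891) - 12002*(-1/8772))*(1/4078) + 11463*(⅛))/3 = 2 + ((-699*1/11891 + 353/258)*(1/4078) + 11463/8)/3 = 2 + ((-699/11891 + 353/258)*(1/4078) + 11463/8)/3 = 2 + ((4017181/3067878)*(1/4078) + 11463/8)/3 = 2 + (4017181/12510806484 + 11463/8)/3 = 2 + (⅓)*(35852851715885/25021612968) = 2 + 35852851715885/75064838904 = 36002981393693/75064838904 ≈ 479.63)
T + v = 36002981393693/75064838904 - 23061 = -1695067268571451/75064838904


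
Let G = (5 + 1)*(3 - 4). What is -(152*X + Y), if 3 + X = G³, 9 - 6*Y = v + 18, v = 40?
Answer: 199777/6 ≈ 33296.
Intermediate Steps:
G = -6 (G = 6*(-1) = -6)
Y = -49/6 (Y = 3/2 - (40 + 18)/6 = 3/2 - ⅙*58 = 3/2 - 29/3 = -49/6 ≈ -8.1667)
X = -219 (X = -3 + (-6)³ = -3 - 216 = -219)
-(152*X + Y) = -(152*(-219) - 49/6) = -(-33288 - 49/6) = -1*(-199777/6) = 199777/6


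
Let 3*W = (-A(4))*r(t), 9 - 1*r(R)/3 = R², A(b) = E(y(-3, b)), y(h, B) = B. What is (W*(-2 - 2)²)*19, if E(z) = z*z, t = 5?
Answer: 77824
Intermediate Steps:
E(z) = z²
A(b) = b²
r(R) = 27 - 3*R²
W = 256 (W = ((-1*4²)*(27 - 3*5²))/3 = ((-1*16)*(27 - 3*25))/3 = (-16*(27 - 75))/3 = (-16*(-48))/3 = (⅓)*768 = 256)
(W*(-2 - 2)²)*19 = (256*(-2 - 2)²)*19 = (256*(-4)²)*19 = (256*16)*19 = 4096*19 = 77824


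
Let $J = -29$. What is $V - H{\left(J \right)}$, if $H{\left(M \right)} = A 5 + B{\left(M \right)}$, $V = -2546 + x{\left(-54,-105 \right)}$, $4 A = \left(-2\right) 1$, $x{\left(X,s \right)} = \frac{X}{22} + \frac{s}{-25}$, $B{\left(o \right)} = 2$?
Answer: $- \frac{279813}{110} \approx -2543.8$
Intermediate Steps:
$x{\left(X,s \right)} = - \frac{s}{25} + \frac{X}{22}$ ($x{\left(X,s \right)} = X \frac{1}{22} + s \left(- \frac{1}{25}\right) = \frac{X}{22} - \frac{s}{25} = - \frac{s}{25} + \frac{X}{22}$)
$A = - \frac{1}{2}$ ($A = \frac{\left(-2\right) 1}{4} = \frac{1}{4} \left(-2\right) = - \frac{1}{2} \approx -0.5$)
$V = - \frac{139934}{55}$ ($V = -2546 + \left(\left(- \frac{1}{25}\right) \left(-105\right) + \frac{1}{22} \left(-54\right)\right) = -2546 + \left(\frac{21}{5} - \frac{27}{11}\right) = -2546 + \frac{96}{55} = - \frac{139934}{55} \approx -2544.3$)
$H{\left(M \right)} = - \frac{1}{2}$ ($H{\left(M \right)} = \left(- \frac{1}{2}\right) 5 + 2 = - \frac{5}{2} + 2 = - \frac{1}{2}$)
$V - H{\left(J \right)} = - \frac{139934}{55} - - \frac{1}{2} = - \frac{139934}{55} + \frac{1}{2} = - \frac{279813}{110}$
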